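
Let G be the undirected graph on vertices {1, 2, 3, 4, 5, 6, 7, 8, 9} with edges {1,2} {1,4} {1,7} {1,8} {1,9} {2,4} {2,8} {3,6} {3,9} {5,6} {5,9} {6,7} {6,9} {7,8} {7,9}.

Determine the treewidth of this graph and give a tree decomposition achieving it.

Treewidth 2.
One such decomposition:
Bags: B1 = {1, 7, 9}  B2 = {1, 7, 8}  B3 = {1, 2, 8}  B4 = {6, 7, 9}  B5 = {3, 6, 9}  B6 = {1, 2, 4}  B7 = {5, 6, 9}
Tree: B1–B2, B2–B3, B1–B4, B4–B5, B3–B6, B5–B7

Each bag holds 3 vertices, so the decomposition has width 2, which upper-bounds the treewidth. For the lower bound, the 3 vertices {1, 7, 9} are pairwise adjacent, and any tree decomposition puts a clique entirely inside one bag — forcing width ≥ 2. The upper and lower bounds meet at 2, so that is the treewidth.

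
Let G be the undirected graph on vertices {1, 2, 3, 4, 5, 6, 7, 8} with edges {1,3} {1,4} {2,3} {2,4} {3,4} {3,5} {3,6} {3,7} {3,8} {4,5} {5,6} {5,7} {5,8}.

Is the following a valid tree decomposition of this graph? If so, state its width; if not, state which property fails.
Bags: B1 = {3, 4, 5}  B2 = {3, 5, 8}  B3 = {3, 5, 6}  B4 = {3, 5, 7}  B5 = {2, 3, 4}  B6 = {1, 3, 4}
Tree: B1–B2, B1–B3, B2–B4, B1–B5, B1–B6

Vertex coverage: the bags together contain {1, 2, 3, 4, 5, 6, 7, 8}, the full vertex set. Edge coverage: each edge of G has both endpoints in at least one bag. Running intersection: for every vertex, the bags containing it form a connected subtree. All three properties hold, so this is a valid tree decomposition of width max|bag| − 1 = 2, and hence tw(G) ≤ 2.

Yes; width 2.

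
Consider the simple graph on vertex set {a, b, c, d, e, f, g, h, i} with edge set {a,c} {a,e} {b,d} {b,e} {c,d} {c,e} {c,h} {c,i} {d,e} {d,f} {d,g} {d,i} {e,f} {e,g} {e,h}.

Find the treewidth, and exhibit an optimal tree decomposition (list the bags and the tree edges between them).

Each bag holds 3 vertices, so the decomposition has width 2, which upper-bounds the treewidth. For the lower bound, the 3 vertices {d, e, g} are pairwise adjacent, and any tree decomposition puts a clique entirely inside one bag — forcing width ≥ 2. Combining the bounds, tw(G) = 2.

Treewidth 2.
Bags: B1 = {d, e, g}  B2 = {d, e, f}  B3 = {c, d, e}  B4 = {c, e, h}  B5 = {c, d, i}  B6 = {a, c, e}  B7 = {b, d, e}
Tree: B1–B2, B2–B3, B3–B4, B3–B5, B4–B6, B2–B7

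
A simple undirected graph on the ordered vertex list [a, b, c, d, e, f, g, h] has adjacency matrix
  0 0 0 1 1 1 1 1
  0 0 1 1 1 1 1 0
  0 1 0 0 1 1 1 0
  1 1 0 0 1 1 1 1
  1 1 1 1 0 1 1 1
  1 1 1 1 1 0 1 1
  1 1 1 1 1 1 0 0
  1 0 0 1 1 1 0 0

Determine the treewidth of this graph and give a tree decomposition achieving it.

Treewidth 4.
Bags: B1 = {a, d, e, f, g}  B2 = {a, d, e, f, h}  B3 = {b, d, e, f, g}  B4 = {b, c, e, f, g}
Tree: B1–B2, B1–B3, B3–B4

The largest bag has 5 vertices, giving width 4; this decomposition certifies tw(G) ≤ 4. Conversely, {a, d, e, f, g} is a clique of size 5, and the vertices of any clique must share a bag in every tree decomposition; so some bag has ≥ 5 vertices and tw(G) ≥ 4. Therefore the treewidth is 4.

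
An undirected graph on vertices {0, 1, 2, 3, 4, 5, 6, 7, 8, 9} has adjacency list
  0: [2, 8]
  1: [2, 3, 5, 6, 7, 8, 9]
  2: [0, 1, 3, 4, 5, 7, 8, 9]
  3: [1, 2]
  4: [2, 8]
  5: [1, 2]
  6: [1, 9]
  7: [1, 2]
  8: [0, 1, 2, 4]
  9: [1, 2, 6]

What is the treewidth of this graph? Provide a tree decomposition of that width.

Every bag has size at most 3, so the width is 3 − 1 = 2 and tw(G) ≤ 2. Conversely, {0, 2, 8} is a clique of size 3, and the vertices of any clique must share a bag in every tree decomposition; so some bag has ≥ 3 vertices and tw(G) ≥ 2. Combining the bounds, tw(G) = 2.

Treewidth 2.
One such decomposition:
Bags: B1 = {1, 2, 9}  B2 = {1, 6, 9}  B3 = {1, 2, 7}  B4 = {1, 2, 8}  B5 = {2, 4, 8}  B6 = {1, 2, 3}  B7 = {0, 2, 8}  B8 = {1, 2, 5}
Tree: B1–B2, B1–B3, B3–B4, B4–B5, B3–B6, B4–B7, B1–B8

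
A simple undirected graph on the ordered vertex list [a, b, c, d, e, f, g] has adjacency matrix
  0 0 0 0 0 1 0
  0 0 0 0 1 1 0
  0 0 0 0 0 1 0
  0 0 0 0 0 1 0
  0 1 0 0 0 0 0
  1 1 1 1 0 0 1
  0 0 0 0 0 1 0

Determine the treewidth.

A width-1 tree decomposition is:
Bags: B1 = {b, f}  B2 = {d, f}  B3 = {c, f}  B4 = {b, e}  B5 = {f, g}  B6 = {a, f}
Tree: B1–B2, B1–B3, B1–B4, B3–B5, B5–B6
The largest bag has 2 vertices, giving width 1; this decomposition certifies tw(G) ≤ 1. Since G has at least one edge (e.g. b–f), it is not an edgeless graph, so tw(G) ≥ 1. Therefore the treewidth is 1.

1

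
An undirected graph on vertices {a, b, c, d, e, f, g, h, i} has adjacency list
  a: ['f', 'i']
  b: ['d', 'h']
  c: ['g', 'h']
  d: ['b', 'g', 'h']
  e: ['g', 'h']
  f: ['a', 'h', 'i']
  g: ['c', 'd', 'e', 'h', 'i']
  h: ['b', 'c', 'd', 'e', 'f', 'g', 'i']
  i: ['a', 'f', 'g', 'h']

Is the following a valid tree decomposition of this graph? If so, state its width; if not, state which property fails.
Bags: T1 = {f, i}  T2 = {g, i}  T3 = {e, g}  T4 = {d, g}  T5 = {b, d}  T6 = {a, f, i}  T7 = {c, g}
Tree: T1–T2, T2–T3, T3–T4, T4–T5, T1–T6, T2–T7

No — vertex h appears in no bag.

A tree decomposition must satisfy three properties: every vertex lies in some bag; for every edge, both endpoints lie together in some bag; and for every vertex, the bags containing it form a connected subtree. Here vertex h appears in no bag, so the decomposition is invalid.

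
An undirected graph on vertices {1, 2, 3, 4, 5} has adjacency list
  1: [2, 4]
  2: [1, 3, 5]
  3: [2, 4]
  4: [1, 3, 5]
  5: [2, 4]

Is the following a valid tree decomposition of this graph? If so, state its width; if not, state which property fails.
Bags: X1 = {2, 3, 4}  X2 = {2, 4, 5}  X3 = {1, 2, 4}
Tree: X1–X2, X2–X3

Vertex coverage: the bags together contain {1, 2, 3, 4, 5}, the full vertex set. Edge coverage: each edge of G has both endpoints in at least one bag. Running intersection: for every vertex, the bags containing it form a connected subtree. All three properties hold, so this is a valid tree decomposition of width max|bag| − 1 = 2, and hence tw(G) ≤ 2.

Yes; width 2.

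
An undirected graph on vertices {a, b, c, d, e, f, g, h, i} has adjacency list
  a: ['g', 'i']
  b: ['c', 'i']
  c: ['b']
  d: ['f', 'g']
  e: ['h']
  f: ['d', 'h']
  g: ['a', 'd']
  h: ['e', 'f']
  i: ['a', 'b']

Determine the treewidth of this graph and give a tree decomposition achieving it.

Treewidth 1.
One optimal decomposition is:
Bags: B1 = {b, c}  B2 = {b, i}  B3 = {a, i}  B4 = {a, g}  B5 = {d, g}  B6 = {d, f}  B7 = {f, h}  B8 = {e, h}
Tree: B1–B2, B2–B3, B3–B4, B4–B5, B5–B6, B6–B7, B7–B8

Each bag holds 2 vertices, so the decomposition has width 1, which upper-bounds the treewidth. Any graph with an edge has treewidth ≥ 1, and G has the edge c–b. Combining the bounds, tw(G) = 1.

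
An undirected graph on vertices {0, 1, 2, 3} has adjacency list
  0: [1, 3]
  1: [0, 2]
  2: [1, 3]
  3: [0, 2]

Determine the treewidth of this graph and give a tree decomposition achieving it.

The largest bag has 3 vertices, giving width 2; this decomposition certifies tw(G) ≤ 2. The edges 1–2–3–0–1 form a cycle, so G is not a tree and its treewidth is at least 2. Hence tw(G) = 2 exactly.

Treewidth 2.
One such decomposition:
Bags: B1 = {1, 2, 3}  B2 = {0, 1, 3}
Tree: B1–B2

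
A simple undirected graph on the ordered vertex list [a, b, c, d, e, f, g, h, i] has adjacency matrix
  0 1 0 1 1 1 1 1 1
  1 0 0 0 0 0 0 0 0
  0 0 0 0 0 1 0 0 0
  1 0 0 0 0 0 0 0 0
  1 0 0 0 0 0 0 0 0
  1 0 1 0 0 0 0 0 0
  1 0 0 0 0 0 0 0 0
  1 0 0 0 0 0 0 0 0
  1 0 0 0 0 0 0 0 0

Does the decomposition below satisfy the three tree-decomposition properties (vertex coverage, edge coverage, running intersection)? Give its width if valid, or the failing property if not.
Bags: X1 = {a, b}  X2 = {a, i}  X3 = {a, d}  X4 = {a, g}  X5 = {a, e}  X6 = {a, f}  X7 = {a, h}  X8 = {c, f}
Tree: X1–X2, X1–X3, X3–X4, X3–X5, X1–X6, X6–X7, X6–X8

Vertex coverage: the bags together contain {a, b, c, d, e, f, g, h, i}, the full vertex set. Edge coverage: each edge of G has both endpoints in at least one bag. Running intersection: for every vertex, the bags containing it form a connected subtree. All three properties hold, so this is a valid tree decomposition of width max|bag| − 1 = 1, and hence tw(G) ≤ 1.

Yes; width 1.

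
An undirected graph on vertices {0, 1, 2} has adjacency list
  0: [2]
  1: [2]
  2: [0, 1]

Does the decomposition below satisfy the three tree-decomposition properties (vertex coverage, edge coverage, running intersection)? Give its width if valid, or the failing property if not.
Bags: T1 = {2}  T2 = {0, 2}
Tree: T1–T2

No — vertex 1 appears in no bag.

A tree decomposition must satisfy three properties: every vertex lies in some bag; for every edge, both endpoints lie together in some bag; and for every vertex, the bags containing it form a connected subtree. Here vertex 1 appears in no bag, so the decomposition is invalid.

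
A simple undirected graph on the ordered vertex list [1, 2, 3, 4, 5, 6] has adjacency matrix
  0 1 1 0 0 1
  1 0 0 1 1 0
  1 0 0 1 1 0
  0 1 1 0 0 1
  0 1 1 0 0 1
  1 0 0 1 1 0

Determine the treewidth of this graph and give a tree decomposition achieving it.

Treewidth 3.
Bags: B1 = {1, 2, 4, 5}  B2 = {1, 4, 5, 6}  B3 = {1, 3, 4, 5}
Tree: B1–B2, B2–B3

Each bag holds 4 vertices, so the decomposition has width 3, which upper-bounds the treewidth. For the lower bound: the 4 vertex sets {1,2}, {5,6}, {4}, {3} are disjoint, each induces a connected subgraph, and every pair is joined by at least one edge of G. Contracting each set to a single vertex therefore yields K_{4} as a minor, and since treewidth is minor-monotone, tw(G) ≥ tw(K_{4}) = 3. Combining the bounds, tw(G) = 3.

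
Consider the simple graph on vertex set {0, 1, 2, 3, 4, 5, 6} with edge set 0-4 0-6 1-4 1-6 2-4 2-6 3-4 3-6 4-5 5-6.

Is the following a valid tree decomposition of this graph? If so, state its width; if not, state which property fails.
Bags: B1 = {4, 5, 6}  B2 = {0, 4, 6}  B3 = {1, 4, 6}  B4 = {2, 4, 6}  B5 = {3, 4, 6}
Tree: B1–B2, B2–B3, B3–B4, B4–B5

Yes; width 2.

Vertex coverage: the bags together contain {0, 1, 2, 3, 4, 5, 6}, the full vertex set. Edge coverage: each edge of G has both endpoints in at least one bag. Running intersection: for every vertex, the bags containing it form a connected subtree. All three properties hold, so this is a valid tree decomposition of width max|bag| − 1 = 2, and hence tw(G) ≤ 2.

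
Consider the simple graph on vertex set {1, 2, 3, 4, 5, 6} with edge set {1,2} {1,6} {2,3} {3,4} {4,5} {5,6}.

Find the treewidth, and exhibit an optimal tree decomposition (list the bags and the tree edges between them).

Treewidth 2.
One such decomposition:
Bags: B1 = {1, 2, 6}  B2 = {2, 3, 6}  B3 = {3, 4, 6}  B4 = {4, 5, 6}
Tree: B1–B2, B2–B3, B3–B4

Every bag has size at most 3, so the width is 3 − 1 = 2 and tw(G) ≤ 2. Since 6–1–2–3–4–5–6 is a cycle in G, G is not acyclic. Forests are exactly the graphs of treewidth ≤ 1, so tw(G) ≥ 2. Hence tw(G) = 2 exactly.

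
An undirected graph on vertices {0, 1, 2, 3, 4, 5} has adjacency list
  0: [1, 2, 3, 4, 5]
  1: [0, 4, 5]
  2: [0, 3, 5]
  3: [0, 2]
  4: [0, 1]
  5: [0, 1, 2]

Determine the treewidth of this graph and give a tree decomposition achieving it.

Treewidth 2.
One optimal decomposition is:
Bags: B1 = {0, 2, 5}  B2 = {0, 2, 3}  B3 = {0, 1, 5}  B4 = {0, 1, 4}
Tree: B1–B2, B1–B3, B3–B4

Every bag has size at most 3, so the width is 3 − 1 = 2 and tw(G) ≤ 2. Conversely, {0, 1, 4} is a clique of size 3, and the vertices of any clique must share a bag in every tree decomposition; so some bag has ≥ 3 vertices and tw(G) ≥ 2. Hence tw(G) = 2 exactly.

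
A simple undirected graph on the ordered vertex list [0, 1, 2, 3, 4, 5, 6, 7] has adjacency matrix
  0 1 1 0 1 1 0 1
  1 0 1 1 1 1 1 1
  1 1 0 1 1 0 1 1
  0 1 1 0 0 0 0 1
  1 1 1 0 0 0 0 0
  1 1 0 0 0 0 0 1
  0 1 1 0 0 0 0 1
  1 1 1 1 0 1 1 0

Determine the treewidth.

3

A width-3 tree decomposition is:
Bags: B1 = {0, 1, 2, 7}  B2 = {1, 2, 6, 7}  B3 = {0, 1, 2, 4}  B4 = {1, 2, 3, 7}  B5 = {0, 1, 5, 7}
Tree: B1–B2, B1–B3, B2–B4, B1–B5
Every bag has size at most 4, so the width is 4 − 1 = 3 and tw(G) ≤ 3. For the lower bound, the 4 vertices {0, 1, 2, 4} are pairwise adjacent, and any tree decomposition puts a clique entirely inside one bag — forcing width ≥ 3. Combining the bounds, tw(G) = 3.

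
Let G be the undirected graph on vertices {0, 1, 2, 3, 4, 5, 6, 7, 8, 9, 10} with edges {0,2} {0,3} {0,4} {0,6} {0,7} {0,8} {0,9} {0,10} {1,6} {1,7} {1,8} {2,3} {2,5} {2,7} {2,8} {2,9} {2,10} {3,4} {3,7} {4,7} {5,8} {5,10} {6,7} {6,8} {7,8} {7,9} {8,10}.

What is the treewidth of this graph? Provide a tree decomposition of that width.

Every bag has size at most 4, so the width is 4 − 1 = 3 and tw(G) ≤ 3. Conversely, {0, 2, 8, 10} is a clique of size 4, and the vertices of any clique must share a bag in every tree decomposition; so some bag has ≥ 4 vertices and tw(G) ≥ 3. The upper and lower bounds meet at 3, so that is the treewidth.

Treewidth 3.
One such decomposition:
Bags: B1 = {0, 2, 3, 7}  B2 = {0, 2, 7, 8}  B3 = {0, 6, 7, 8}  B4 = {0, 2, 7, 9}  B5 = {0, 2, 8, 10}  B6 = {1, 6, 7, 8}  B7 = {2, 5, 8, 10}  B8 = {0, 3, 4, 7}
Tree: B1–B2, B2–B3, B1–B4, B2–B5, B3–B6, B5–B7, B1–B8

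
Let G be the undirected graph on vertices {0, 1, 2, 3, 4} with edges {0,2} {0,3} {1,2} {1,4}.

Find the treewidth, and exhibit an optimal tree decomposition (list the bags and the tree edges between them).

Each bag holds 2 vertices, so the decomposition has width 1, which upper-bounds the treewidth. Any graph with an edge has treewidth ≥ 1, and G has the edge 2–1. Combining the bounds, tw(G) = 1.

Treewidth 1.
One optimal decomposition is:
Bags: B1 = {1, 2}  B2 = {0, 2}  B3 = {1, 4}  B4 = {0, 3}
Tree: B1–B2, B1–B3, B2–B4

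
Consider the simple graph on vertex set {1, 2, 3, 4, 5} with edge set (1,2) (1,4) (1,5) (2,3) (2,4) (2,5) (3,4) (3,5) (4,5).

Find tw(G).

3

A width-3 tree decomposition is:
Bags: B1 = {1, 2, 4, 5}  B2 = {2, 3, 4, 5}
Tree: B1–B2
Every bag has size at most 4, so the width is 4 − 1 = 3 and tw(G) ≤ 3. For the lower bound, the 4 vertices {1, 2, 4, 5} are pairwise adjacent, and any tree decomposition puts a clique entirely inside one bag — forcing width ≥ 3. The upper and lower bounds meet at 3, so that is the treewidth.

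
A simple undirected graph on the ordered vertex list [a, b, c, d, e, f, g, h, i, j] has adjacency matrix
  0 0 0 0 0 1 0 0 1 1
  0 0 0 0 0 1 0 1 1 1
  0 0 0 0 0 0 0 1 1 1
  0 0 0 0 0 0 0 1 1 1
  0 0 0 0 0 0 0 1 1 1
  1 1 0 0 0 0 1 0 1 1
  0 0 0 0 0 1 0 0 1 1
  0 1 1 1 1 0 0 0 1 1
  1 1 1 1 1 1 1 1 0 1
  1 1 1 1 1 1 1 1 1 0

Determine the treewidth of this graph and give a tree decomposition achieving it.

Treewidth 3.
Bags: B1 = {b, h, i, j}  B2 = {b, f, i, j}  B3 = {a, f, i, j}  B4 = {f, g, i, j}  B5 = {c, h, i, j}  B6 = {e, h, i, j}  B7 = {d, h, i, j}
Tree: B1–B2, B2–B3, B2–B4, B1–B5, B1–B6, B1–B7

The largest bag has 4 vertices, giving width 3; this decomposition certifies tw(G) ≤ 3. On the other hand G contains the 4-clique {f, g, i, j}. A clique must lie in a single bag of any decomposition, so no decomposition can have width below 3. Therefore the treewidth is 3.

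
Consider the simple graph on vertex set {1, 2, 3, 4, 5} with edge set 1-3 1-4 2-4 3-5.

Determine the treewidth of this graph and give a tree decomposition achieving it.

Treewidth 1.
One such decomposition:
Bags: B1 = {3, 5}  B2 = {1, 3}  B3 = {1, 4}  B4 = {2, 4}
Tree: B1–B2, B2–B3, B3–B4

The largest bag has 2 vertices, giving width 1; this decomposition certifies tw(G) ≤ 1. Any graph with an edge has treewidth ≥ 1, and G has the edge 5–3. The upper and lower bounds meet at 1, so that is the treewidth.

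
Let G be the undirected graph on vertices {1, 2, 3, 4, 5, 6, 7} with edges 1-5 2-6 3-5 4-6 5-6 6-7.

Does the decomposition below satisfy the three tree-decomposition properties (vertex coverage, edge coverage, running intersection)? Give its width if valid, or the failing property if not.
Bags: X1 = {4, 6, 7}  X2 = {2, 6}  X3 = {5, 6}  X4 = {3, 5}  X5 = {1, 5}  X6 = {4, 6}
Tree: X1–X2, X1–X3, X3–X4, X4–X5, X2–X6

No — bags containing vertex 4 are not connected in the tree.

A tree decomposition must satisfy three properties: every vertex lies in some bag; for every edge, both endpoints lie together in some bag; and for every vertex, the bags containing it form a connected subtree. Here bags containing vertex 4 are not connected in the tree, so the decomposition is invalid.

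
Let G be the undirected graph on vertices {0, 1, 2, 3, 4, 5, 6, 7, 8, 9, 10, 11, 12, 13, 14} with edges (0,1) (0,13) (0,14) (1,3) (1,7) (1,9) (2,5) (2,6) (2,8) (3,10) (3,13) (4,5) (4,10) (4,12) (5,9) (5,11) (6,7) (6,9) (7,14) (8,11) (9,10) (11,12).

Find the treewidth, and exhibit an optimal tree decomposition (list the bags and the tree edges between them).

The largest bag has 4 vertices, giving width 3; this decomposition certifies tw(G) ≤ 3. For the lower bound: the 4 vertex sets {0,13,14}, {3}, {1}, {6,7,9,10} are disjoint, each induces a connected subgraph, and every pair is joined by at least one edge of G. Contracting each set to a single vertex therefore yields K_{4} as a minor, and since treewidth is minor-monotone, tw(G) ≥ tw(K_{4}) = 3. The upper and lower bounds meet at 3, so that is the treewidth.

Treewidth 3.
Bags: B1 = {0, 3, 13, 14}  B2 = {0, 1, 3, 14}  B3 = {1, 3, 7, 14}  B4 = {1, 3, 7, 10}  B5 = {1, 7, 9, 10}  B6 = {6, 7, 9, 10}  B7 = {4, 6, 9, 10}  B8 = {4, 5, 6, 9}  B9 = {2, 4, 5, 6}  B10 = {2, 4, 5, 12}  B11 = {2, 5, 11, 12}  B12 = {2, 8, 11, 12}
Tree: B1–B2, B2–B3, B3–B4, B4–B5, B5–B6, B6–B7, B7–B8, B8–B9, B9–B10, B10–B11, B11–B12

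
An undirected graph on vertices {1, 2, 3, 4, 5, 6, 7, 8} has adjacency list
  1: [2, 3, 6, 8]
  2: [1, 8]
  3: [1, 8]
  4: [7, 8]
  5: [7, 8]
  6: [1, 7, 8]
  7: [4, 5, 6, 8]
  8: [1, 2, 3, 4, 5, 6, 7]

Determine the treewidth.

A width-2 tree decomposition is:
Bags: B1 = {1, 6, 8}  B2 = {6, 7, 8}  B3 = {5, 7, 8}  B4 = {1, 2, 8}  B5 = {1, 3, 8}  B6 = {4, 7, 8}
Tree: B1–B2, B2–B3, B1–B4, B1–B5, B2–B6
Each bag holds 3 vertices, so the decomposition has width 2, which upper-bounds the treewidth. Conversely, {1, 2, 8} is a clique of size 3, and the vertices of any clique must share a bag in every tree decomposition; so some bag has ≥ 3 vertices and tw(G) ≥ 2. The upper and lower bounds meet at 2, so that is the treewidth.

2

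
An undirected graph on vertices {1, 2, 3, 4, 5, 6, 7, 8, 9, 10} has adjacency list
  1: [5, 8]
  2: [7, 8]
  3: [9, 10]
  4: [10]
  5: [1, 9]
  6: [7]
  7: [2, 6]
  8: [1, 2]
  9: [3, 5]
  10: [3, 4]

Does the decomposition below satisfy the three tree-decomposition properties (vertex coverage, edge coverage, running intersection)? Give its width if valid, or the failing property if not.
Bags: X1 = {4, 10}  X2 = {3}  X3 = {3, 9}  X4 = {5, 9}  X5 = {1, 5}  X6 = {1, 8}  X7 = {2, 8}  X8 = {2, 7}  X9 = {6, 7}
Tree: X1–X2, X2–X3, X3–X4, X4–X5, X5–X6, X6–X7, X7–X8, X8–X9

A tree decomposition must satisfy three properties: every vertex lies in some bag; for every edge, both endpoints lie together in some bag; and for every vertex, the bags containing it form a connected subtree. Here edge (10,3) lies in no bag, so the decomposition is invalid.

No — edge (10,3) lies in no bag.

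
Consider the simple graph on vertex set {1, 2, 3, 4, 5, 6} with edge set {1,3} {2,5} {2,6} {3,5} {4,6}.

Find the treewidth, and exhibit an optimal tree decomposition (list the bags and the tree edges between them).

Treewidth 1.
One optimal decomposition is:
Bags: B1 = {4, 6}  B2 = {2, 6}  B3 = {2, 5}  B4 = {3, 5}  B5 = {1, 3}
Tree: B1–B2, B2–B3, B3–B4, B4–B5

The largest bag has 2 vertices, giving width 1; this decomposition certifies tw(G) ≤ 1. Any graph with an edge has treewidth ≥ 1, and G has the edge 4–6. Hence tw(G) = 1 exactly.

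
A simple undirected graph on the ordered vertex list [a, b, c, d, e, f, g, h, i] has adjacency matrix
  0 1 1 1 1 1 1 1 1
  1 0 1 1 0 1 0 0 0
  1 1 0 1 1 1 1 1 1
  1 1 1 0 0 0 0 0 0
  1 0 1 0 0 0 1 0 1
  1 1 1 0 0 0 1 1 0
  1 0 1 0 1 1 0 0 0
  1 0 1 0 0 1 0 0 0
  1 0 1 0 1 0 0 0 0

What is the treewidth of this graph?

A width-3 tree decomposition is:
Bags: B1 = {a, c, f, g}  B2 = {a, c, f, h}  B3 = {a, b, c, f}  B4 = {a, b, c, d}  B5 = {a, c, e, g}  B6 = {a, c, e, i}
Tree: B1–B2, B2–B3, B3–B4, B1–B5, B5–B6
The largest bag has 4 vertices, giving width 3; this decomposition certifies tw(G) ≤ 3. Conversely, {a, b, c, d} is a clique of size 4, and the vertices of any clique must share a bag in every tree decomposition; so some bag has ≥ 4 vertices and tw(G) ≥ 3. Therefore the treewidth is 3.

3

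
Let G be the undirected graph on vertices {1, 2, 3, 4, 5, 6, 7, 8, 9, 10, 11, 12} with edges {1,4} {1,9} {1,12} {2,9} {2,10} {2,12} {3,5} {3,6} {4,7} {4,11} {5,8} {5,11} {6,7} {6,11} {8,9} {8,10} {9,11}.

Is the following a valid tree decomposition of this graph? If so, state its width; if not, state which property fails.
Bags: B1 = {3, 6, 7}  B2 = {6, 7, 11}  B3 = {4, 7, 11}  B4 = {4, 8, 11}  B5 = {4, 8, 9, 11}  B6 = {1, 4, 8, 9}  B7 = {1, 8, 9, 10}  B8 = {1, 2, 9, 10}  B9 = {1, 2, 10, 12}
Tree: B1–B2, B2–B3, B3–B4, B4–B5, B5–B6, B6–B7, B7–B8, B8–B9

A tree decomposition must satisfy three properties: every vertex lies in some bag; for every edge, both endpoints lie together in some bag; and for every vertex, the bags containing it form a connected subtree. Here vertex 5 appears in no bag, so the decomposition is invalid.

No — vertex 5 appears in no bag.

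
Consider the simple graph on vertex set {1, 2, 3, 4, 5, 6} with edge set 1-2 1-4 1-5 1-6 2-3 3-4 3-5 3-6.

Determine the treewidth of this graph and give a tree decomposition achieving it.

Treewidth 2.
One such decomposition:
Bags: B1 = {1, 2, 3}  B2 = {1, 3, 5}  B3 = {1, 3, 4}  B4 = {1, 3, 6}
Tree: B1–B2, B2–B3, B3–B4

Each bag holds 3 vertices, so the decomposition has width 2, which upper-bounds the treewidth. Since 2–3–5–1–2 is a cycle in G, G is not acyclic. Forests are exactly the graphs of treewidth ≤ 1, so tw(G) ≥ 2. Combining the bounds, tw(G) = 2.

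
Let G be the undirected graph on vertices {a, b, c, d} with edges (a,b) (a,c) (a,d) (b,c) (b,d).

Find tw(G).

A width-2 tree decomposition is:
Bags: B1 = {a, b, c}  B2 = {a, b, d}
Tree: B1–B2
Every bag has size at most 3, so the width is 3 − 1 = 2 and tw(G) ≤ 2. On the other hand G contains the 3-clique {a, b, d}. A clique must lie in a single bag of any decomposition, so no decomposition can have width below 2. Combining the bounds, tw(G) = 2.

2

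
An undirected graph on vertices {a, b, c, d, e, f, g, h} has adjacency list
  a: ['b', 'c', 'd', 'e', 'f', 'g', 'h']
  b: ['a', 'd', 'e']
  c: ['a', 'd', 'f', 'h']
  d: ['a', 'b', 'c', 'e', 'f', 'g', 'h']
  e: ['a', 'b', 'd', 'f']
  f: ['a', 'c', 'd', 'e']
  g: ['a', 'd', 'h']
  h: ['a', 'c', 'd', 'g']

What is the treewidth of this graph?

A width-3 tree decomposition is:
Bags: B1 = {a, c, d, f}  B2 = {a, c, d, h}  B3 = {a, d, g, h}  B4 = {a, d, e, f}  B5 = {a, b, d, e}
Tree: B1–B2, B2–B3, B1–B4, B4–B5
Each bag holds 4 vertices, so the decomposition has width 3, which upper-bounds the treewidth. Conversely, {a, d, g, h} is a clique of size 4, and the vertices of any clique must share a bag in every tree decomposition; so some bag has ≥ 4 vertices and tw(G) ≥ 3. Therefore the treewidth is 3.

3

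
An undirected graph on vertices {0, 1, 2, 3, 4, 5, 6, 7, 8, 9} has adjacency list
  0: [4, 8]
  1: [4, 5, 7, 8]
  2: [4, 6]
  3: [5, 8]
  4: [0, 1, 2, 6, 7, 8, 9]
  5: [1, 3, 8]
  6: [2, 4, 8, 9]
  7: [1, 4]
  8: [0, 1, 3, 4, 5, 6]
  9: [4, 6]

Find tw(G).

2

A width-2 tree decomposition is:
Bags: B1 = {4, 6, 8}  B2 = {1, 4, 8}  B3 = {1, 5, 8}  B4 = {4, 6, 9}  B5 = {0, 4, 8}  B6 = {2, 4, 6}  B7 = {1, 4, 7}  B8 = {3, 5, 8}
Tree: B1–B2, B2–B3, B1–B4, B1–B5, B4–B6, B2–B7, B3–B8
Each bag holds 3 vertices, so the decomposition has width 2, which upper-bounds the treewidth. For the lower bound, the 3 vertices {3, 5, 8} are pairwise adjacent, and any tree decomposition puts a clique entirely inside one bag — forcing width ≥ 2. Therefore the treewidth is 2.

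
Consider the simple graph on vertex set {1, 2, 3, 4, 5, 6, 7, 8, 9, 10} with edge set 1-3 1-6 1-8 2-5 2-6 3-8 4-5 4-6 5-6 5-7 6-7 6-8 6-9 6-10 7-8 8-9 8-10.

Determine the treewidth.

2

A width-2 tree decomposition is:
Bags: B1 = {5, 6, 7}  B2 = {6, 7, 8}  B3 = {4, 5, 6}  B4 = {6, 8, 9}  B5 = {1, 6, 8}  B6 = {2, 5, 6}  B7 = {1, 3, 8}  B8 = {6, 8, 10}
Tree: B1–B2, B1–B3, B2–B4, B4–B5, B1–B6, B5–B7, B2–B8
Each bag holds 3 vertices, so the decomposition has width 2, which upper-bounds the treewidth. For the lower bound, the 3 vertices {1, 3, 8} are pairwise adjacent, and any tree decomposition puts a clique entirely inside one bag — forcing width ≥ 2. The upper and lower bounds meet at 2, so that is the treewidth.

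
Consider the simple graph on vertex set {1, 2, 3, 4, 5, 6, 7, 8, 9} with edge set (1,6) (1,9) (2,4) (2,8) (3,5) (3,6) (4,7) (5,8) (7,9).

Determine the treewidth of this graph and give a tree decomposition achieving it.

Every bag has size at most 3, so the width is 3 − 1 = 2 and tw(G) ≤ 2. For the lower bound, G contains the cycle 2–4–7–9–1–6–3–5–8–2, so G is not a forest; only forests have treewidth ≤ 1, hence tw(G) ≥ 2. Therefore the treewidth is 2.

Treewidth 2.
One such decomposition:
Bags: B1 = {2, 4, 7}  B2 = {2, 7, 9}  B3 = {1, 2, 9}  B4 = {1, 2, 6}  B5 = {2, 3, 6}  B6 = {2, 3, 5}  B7 = {2, 5, 8}
Tree: B1–B2, B2–B3, B3–B4, B4–B5, B5–B6, B6–B7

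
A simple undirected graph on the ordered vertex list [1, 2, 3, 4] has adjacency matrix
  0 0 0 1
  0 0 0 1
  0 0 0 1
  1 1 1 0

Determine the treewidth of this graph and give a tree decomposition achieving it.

Every bag has size at most 2, so the width is 2 − 1 = 1 and tw(G) ≤ 1. Since G has at least one edge (e.g. 3–4), it is not an edgeless graph, so tw(G) ≥ 1. Combining the bounds, tw(G) = 1.

Treewidth 1.
One such decomposition:
Bags: B1 = {3, 4}  B2 = {1, 4}  B3 = {2, 4}
Tree: B1–B2, B2–B3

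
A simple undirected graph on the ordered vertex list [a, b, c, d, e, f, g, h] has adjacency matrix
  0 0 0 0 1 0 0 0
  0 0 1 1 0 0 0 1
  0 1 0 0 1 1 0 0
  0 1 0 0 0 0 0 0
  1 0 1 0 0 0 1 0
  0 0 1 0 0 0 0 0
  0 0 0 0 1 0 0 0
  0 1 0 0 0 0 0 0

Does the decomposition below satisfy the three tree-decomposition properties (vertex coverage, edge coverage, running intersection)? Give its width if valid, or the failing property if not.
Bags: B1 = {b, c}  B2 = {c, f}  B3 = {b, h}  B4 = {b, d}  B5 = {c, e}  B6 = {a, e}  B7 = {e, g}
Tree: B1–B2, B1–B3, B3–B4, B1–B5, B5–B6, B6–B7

Yes; width 1.

Checking the three conditions: (i) the bags cover all of {a, b, c, d, e, f, g, h}; (ii) for each edge, some bag contains both endpoints; (iii) the bags containing any fixed vertex form a subtree. All hold, so the decomposition is valid with width 2 − 1 = 1.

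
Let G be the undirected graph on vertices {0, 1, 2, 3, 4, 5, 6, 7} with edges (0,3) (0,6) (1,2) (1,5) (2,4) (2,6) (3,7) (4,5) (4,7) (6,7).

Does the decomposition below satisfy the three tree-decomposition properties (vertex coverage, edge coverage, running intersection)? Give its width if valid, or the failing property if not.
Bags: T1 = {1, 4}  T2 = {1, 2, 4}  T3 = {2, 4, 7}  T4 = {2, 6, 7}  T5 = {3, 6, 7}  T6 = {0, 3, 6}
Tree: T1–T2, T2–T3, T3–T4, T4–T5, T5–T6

No — vertex 5 appears in no bag.

A tree decomposition must satisfy three properties: every vertex lies in some bag; for every edge, both endpoints lie together in some bag; and for every vertex, the bags containing it form a connected subtree. Here vertex 5 appears in no bag, so the decomposition is invalid.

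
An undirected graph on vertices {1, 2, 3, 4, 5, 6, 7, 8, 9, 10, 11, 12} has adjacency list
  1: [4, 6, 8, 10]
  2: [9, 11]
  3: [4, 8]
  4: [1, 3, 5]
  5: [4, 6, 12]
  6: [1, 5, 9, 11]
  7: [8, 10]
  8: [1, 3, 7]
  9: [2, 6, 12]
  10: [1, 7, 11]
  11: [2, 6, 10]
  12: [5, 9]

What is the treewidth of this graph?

A width-3 tree decomposition is:
Bags: B1 = {2, 5, 9, 12}  B2 = {2, 5, 6, 9}  B3 = {2, 5, 6, 11}  B4 = {4, 5, 6, 11}  B5 = {1, 4, 6, 11}  B6 = {1, 4, 10, 11}  B7 = {1, 3, 4, 10}  B8 = {1, 3, 8, 10}  B9 = {3, 7, 8, 10}
Tree: B1–B2, B2–B3, B3–B4, B4–B5, B5–B6, B6–B7, B7–B8, B8–B9
The largest bag has 4 vertices, giving width 3; this decomposition certifies tw(G) ≤ 3. For the lower bound: the 4 vertex sets {2,9,12}, {5}, {6}, {1,4,10,11} are disjoint, each induces a connected subgraph, and every pair is joined by at least one edge of G. Contracting each set to a single vertex therefore yields K_{4} as a minor, and since treewidth is minor-monotone, tw(G) ≥ tw(K_{4}) = 3. Hence tw(G) = 3 exactly.

3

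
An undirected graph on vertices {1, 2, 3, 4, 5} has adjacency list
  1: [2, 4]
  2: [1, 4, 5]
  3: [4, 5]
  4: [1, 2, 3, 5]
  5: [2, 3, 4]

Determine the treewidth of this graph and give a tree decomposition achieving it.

The largest bag has 3 vertices, giving width 2; this decomposition certifies tw(G) ≤ 2. On the other hand G contains the 3-clique {1, 2, 4}. A clique must lie in a single bag of any decomposition, so no decomposition can have width below 2. Therefore the treewidth is 2.

Treewidth 2.
One optimal decomposition is:
Bags: B1 = {2, 4, 5}  B2 = {3, 4, 5}  B3 = {1, 2, 4}
Tree: B1–B2, B1–B3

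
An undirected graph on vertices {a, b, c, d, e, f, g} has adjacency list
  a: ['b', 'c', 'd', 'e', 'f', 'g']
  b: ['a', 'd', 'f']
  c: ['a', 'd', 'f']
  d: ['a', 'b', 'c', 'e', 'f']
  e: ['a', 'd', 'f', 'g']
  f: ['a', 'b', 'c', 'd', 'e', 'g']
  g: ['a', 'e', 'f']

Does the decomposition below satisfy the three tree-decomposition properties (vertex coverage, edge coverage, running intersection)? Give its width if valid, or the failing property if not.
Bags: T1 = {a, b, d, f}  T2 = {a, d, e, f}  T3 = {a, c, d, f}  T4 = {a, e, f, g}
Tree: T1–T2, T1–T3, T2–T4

Yes; width 3.

Every vertex of G appears in some bag (union = {a, b, c, d, e, f, g}); every edge is covered by a bag; and for each vertex v the set of bags containing v is connected in the bag tree. The decomposition is therefore valid. The largest bag has 4 vertices, so the width is 3.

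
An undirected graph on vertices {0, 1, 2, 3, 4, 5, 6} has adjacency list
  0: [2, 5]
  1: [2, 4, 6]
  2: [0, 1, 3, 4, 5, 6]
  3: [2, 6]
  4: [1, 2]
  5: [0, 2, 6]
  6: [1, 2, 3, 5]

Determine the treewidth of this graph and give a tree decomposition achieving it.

Each bag holds 3 vertices, so the decomposition has width 2, which upper-bounds the treewidth. On the other hand G contains the 3-clique {0, 2, 5}. A clique must lie in a single bag of any decomposition, so no decomposition can have width below 2. The upper and lower bounds meet at 2, so that is the treewidth.

Treewidth 2.
One optimal decomposition is:
Bags: B1 = {2, 5, 6}  B2 = {0, 2, 5}  B3 = {1, 2, 6}  B4 = {2, 3, 6}  B5 = {1, 2, 4}
Tree: B1–B2, B1–B3, B3–B4, B3–B5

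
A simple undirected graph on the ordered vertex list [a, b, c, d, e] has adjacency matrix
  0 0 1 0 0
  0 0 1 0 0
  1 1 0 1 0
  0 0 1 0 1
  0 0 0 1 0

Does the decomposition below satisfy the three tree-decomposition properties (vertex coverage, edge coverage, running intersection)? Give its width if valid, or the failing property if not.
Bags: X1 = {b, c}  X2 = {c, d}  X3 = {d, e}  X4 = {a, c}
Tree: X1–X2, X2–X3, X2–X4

Yes; width 1.

Vertex coverage: the bags together contain {a, b, c, d, e}, the full vertex set. Edge coverage: each edge of G has both endpoints in at least one bag. Running intersection: for every vertex, the bags containing it form a connected subtree. All three properties hold, so this is a valid tree decomposition of width max|bag| − 1 = 1, and hence tw(G) ≤ 1.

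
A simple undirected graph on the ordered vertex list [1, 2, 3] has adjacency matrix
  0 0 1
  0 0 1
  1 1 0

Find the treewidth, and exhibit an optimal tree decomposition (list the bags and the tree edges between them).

Treewidth 1.
One optimal decomposition is:
Bags: B1 = {2, 3}  B2 = {1, 3}
Tree: B1–B2

Every bag has size at most 2, so the width is 2 − 1 = 1 and tw(G) ≤ 1. Any graph with an edge has treewidth ≥ 1, and G has the edge 2–3. The upper and lower bounds meet at 1, so that is the treewidth.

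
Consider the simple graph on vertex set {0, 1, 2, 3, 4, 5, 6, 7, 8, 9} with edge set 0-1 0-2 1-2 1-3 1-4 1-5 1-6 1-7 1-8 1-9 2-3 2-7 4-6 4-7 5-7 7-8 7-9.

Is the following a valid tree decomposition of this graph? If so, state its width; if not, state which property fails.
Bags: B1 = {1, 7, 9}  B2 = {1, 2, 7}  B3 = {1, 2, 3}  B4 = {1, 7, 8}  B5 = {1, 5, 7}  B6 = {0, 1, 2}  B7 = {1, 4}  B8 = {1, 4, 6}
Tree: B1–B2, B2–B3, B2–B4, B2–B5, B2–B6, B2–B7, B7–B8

A tree decomposition must satisfy three properties: every vertex lies in some bag; for every edge, both endpoints lie together in some bag; and for every vertex, the bags containing it form a connected subtree. Here edge (7,4) lies in no bag, so the decomposition is invalid.

No — edge (7,4) lies in no bag.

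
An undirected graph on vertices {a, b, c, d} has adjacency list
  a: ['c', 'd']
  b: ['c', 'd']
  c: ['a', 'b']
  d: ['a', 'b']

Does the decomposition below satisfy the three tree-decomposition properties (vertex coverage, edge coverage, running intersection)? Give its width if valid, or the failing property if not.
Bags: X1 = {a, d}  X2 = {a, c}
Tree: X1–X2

No — vertex b appears in no bag.

A tree decomposition must satisfy three properties: every vertex lies in some bag; for every edge, both endpoints lie together in some bag; and for every vertex, the bags containing it form a connected subtree. Here vertex b appears in no bag, so the decomposition is invalid.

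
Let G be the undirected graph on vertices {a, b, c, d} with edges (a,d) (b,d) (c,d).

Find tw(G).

1

A width-1 tree decomposition is:
Bags: B1 = {a, d}  B2 = {b, d}  B3 = {c, d}
Tree: B1–B2, B1–B3
Every bag has size at most 2, so the width is 2 − 1 = 1 and tw(G) ≤ 1. G has an edge, so its treewidth is at least 1. Hence tw(G) = 1 exactly.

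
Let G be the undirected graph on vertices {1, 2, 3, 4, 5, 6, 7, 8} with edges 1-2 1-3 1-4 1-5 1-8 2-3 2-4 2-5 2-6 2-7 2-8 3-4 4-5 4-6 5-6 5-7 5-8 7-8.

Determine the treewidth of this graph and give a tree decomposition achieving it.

Treewidth 3.
One optimal decomposition is:
Bags: B1 = {1, 2, 4, 5}  B2 = {1, 2, 5, 8}  B3 = {2, 5, 7, 8}  B4 = {2, 4, 5, 6}  B5 = {1, 2, 3, 4}
Tree: B1–B2, B2–B3, B1–B4, B1–B5

Every bag has size at most 4, so the width is 4 − 1 = 3 and tw(G) ≤ 3. Conversely, {1, 2, 3, 4} is a clique of size 4, and the vertices of any clique must share a bag in every tree decomposition; so some bag has ≥ 4 vertices and tw(G) ≥ 3. Hence tw(G) = 3 exactly.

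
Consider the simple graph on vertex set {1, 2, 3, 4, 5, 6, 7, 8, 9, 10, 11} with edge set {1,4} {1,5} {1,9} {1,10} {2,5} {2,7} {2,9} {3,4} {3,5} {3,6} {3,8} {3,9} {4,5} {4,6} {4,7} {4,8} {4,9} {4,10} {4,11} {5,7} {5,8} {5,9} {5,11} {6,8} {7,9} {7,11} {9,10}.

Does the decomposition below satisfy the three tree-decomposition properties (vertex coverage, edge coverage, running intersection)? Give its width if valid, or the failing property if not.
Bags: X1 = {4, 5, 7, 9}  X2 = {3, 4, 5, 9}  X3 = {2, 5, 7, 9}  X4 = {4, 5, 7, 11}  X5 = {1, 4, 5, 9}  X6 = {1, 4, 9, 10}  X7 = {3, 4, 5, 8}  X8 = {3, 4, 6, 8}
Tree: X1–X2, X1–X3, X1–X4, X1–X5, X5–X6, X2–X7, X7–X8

Yes; width 3.

Checking the three conditions: (i) the bags cover all of {1, 2, 3, 4, 5, 6, 7, 8, 9, 10, 11}; (ii) for each edge, some bag contains both endpoints; (iii) the bags containing any fixed vertex form a subtree. All hold, so the decomposition is valid with width 4 − 1 = 3.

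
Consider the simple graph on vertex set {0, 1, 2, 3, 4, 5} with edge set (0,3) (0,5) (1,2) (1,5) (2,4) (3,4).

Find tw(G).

A width-2 tree decomposition is:
Bags: B1 = {0, 3, 4}  B2 = {0, 2, 4}  B3 = {0, 1, 2}  B4 = {0, 1, 5}
Tree: B1–B2, B2–B3, B3–B4
Each bag holds 3 vertices, so the decomposition has width 2, which upper-bounds the treewidth. Since 0–3–4–2–1–5–0 is a cycle in G, G is not acyclic. Forests are exactly the graphs of treewidth ≤ 1, so tw(G) ≥ 2. Hence tw(G) = 2 exactly.

2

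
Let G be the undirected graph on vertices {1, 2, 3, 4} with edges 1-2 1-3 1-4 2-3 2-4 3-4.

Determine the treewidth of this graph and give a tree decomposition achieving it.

Treewidth 3.
One optimal decomposition is:
Bags: B1 = {1, 2, 3, 4}
Tree: (single bag)

A single bag containing all 4 vertices is trivially a valid decomposition of width 3. Conversely, {1, 2, 3, 4} is a clique of size 4, and the vertices of any clique must share a bag in every tree decomposition; so some bag has ≥ 4 vertices and tw(G) ≥ 3. The upper and lower bounds meet at 3, so that is the treewidth.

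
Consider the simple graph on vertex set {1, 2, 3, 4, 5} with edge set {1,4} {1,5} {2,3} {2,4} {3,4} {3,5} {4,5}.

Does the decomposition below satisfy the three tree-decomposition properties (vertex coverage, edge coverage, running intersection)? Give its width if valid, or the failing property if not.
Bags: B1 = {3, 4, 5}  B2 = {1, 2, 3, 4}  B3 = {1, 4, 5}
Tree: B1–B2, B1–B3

No — bags containing vertex 1 are not connected in the tree.

A tree decomposition must satisfy three properties: every vertex lies in some bag; for every edge, both endpoints lie together in some bag; and for every vertex, the bags containing it form a connected subtree. Here bags containing vertex 1 are not connected in the tree, so the decomposition is invalid.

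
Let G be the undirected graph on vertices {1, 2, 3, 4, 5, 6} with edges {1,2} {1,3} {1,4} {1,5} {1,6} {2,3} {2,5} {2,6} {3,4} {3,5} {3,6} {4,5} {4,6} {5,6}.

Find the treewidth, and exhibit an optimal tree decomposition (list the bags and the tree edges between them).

Every bag has size at most 5, so the width is 5 − 1 = 4 and tw(G) ≤ 4. For the lower bound, the 5 vertices {1, 2, 3, 5, 6} are pairwise adjacent, and any tree decomposition puts a clique entirely inside one bag — forcing width ≥ 4. Hence tw(G) = 4 exactly.

Treewidth 4.
One optimal decomposition is:
Bags: B1 = {1, 3, 4, 5, 6}  B2 = {1, 2, 3, 5, 6}
Tree: B1–B2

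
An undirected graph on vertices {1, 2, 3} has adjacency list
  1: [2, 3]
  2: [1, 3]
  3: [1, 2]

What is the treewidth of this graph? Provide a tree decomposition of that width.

Treewidth 2.
One optimal decomposition is:
Bags: B1 = {1, 2, 3}
Tree: (single bag)

With just one bag of size 3, the width is 3 − 1 = 2, so tw(G) ≤ 2. On the other hand G contains the 3-clique {1, 2, 3}. A clique must lie in a single bag of any decomposition, so no decomposition can have width below 2. Therefore the treewidth is 2.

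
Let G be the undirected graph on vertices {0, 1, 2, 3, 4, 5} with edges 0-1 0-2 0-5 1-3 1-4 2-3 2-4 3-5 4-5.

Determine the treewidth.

3

A width-3 tree decomposition is:
Bags: B1 = {0, 2, 3, 4}  B2 = {0, 3, 4, 5}  B3 = {0, 1, 3, 4}
Tree: B1–B2, B2–B3
Every bag has size at most 4, so the width is 4 − 1 = 3 and tw(G) ≤ 3. For the lower bound: the 4 vertex sets {0,2}, {3,5}, {4}, {1} are disjoint, each induces a connected subgraph, and every pair is joined by at least one edge of G. Contracting each set to a single vertex therefore yields K_{4} as a minor, and since treewidth is minor-monotone, tw(G) ≥ tw(K_{4}) = 3. Hence tw(G) = 3 exactly.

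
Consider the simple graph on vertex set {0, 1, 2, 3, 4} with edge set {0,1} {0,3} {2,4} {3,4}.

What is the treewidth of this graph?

A width-1 tree decomposition is:
Bags: B1 = {0, 1}  B2 = {0, 3}  B3 = {3, 4}  B4 = {2, 4}
Tree: B1–B2, B2–B3, B3–B4
The largest bag has 2 vertices, giving width 1; this decomposition certifies tw(G) ≤ 1. Since G has at least one edge (e.g. 1–0), it is not an edgeless graph, so tw(G) ≥ 1. Combining the bounds, tw(G) = 1.

1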